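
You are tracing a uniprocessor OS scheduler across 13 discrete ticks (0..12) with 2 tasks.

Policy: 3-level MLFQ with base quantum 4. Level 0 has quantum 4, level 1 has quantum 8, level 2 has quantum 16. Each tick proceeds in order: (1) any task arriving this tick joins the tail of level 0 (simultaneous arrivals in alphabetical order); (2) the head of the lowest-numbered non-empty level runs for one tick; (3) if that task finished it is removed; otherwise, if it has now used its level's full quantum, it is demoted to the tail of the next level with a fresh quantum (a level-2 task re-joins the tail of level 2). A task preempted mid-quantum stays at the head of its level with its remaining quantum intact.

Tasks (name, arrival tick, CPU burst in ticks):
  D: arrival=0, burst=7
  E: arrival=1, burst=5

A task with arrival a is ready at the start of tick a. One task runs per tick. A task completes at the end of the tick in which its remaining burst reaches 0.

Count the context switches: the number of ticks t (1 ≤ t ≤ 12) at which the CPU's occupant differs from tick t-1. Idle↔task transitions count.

context switches = 4

t=0: L0/L1/L2 = D/-/- → run D
t=1: L0/L1/L2 = DE/-/- → run D
t=2: L0/L1/L2 = DE/-/- → run D
t=3: L0/L1/L2 = DE/-/- → run D
t=4: L0/L1/L2 = E/D/- → run E
t=5: L0/L1/L2 = E/D/- → run E
t=6: L0/L1/L2 = E/D/- → run E
t=7: L0/L1/L2 = E/D/- → run E
t=8: L0/L1/L2 = -/DE/- → run D
t=9: L0/L1/L2 = -/DE/- → run D
t=10: L0/L1/L2 = -/DE/- → run D
t=11: L0/L1/L2 = -/E/- → run E
t=12: (idle)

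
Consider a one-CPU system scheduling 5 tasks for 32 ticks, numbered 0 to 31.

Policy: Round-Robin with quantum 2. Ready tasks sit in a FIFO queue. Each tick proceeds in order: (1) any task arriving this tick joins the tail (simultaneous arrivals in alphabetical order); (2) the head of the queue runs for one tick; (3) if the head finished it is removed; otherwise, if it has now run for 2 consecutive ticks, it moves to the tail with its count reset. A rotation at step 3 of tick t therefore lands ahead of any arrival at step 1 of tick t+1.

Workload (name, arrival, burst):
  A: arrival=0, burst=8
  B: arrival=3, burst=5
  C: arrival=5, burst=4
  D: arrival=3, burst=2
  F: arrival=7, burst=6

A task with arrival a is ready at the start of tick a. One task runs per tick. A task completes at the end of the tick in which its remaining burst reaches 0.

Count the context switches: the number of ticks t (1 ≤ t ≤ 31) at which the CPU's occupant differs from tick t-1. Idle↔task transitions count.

context switches = 11

t=0: queue=[A] q_used=0 → run A
t=1: queue=[A] q_used=1 → run A
t=2: queue=[A] q_used=0 → run A
t=3: queue=[A,B,D] q_used=1 → run A
t=4: queue=[B,D,A] q_used=0 → run B
t=5: queue=[B,D,A,C] q_used=1 → run B
t=6: queue=[D,A,C,B] q_used=0 → run D
t=7: queue=[D,A,C,B,F] q_used=1 → run D
t=8: queue=[A,C,B,F] q_used=0 → run A
t=9: queue=[A,C,B,F] q_used=1 → run A
t=10: queue=[C,B,F,A] q_used=0 → run C
t=11: queue=[C,B,F,A] q_used=1 → run C
t=12: queue=[B,F,A,C] q_used=0 → run B
t=13: queue=[B,F,A,C] q_used=1 → run B
t=14: queue=[F,A,C,B] q_used=0 → run F
t=15: queue=[F,A,C,B] q_used=1 → run F
t=16: queue=[A,C,B,F] q_used=0 → run A
t=17: queue=[A,C,B,F] q_used=1 → run A
t=18: queue=[C,B,F] q_used=0 → run C
t=19: queue=[C,B,F] q_used=1 → run C
t=20: queue=[B,F] q_used=0 → run B
t=21: queue=[F] q_used=0 → run F
t=22: queue=[F] q_used=1 → run F
t=23: queue=[F] q_used=0 → run F
t=24: queue=[F] q_used=1 → run F
t=25: (idle)
t=26: (idle)
t=27: (idle)
t=28: (idle)
t=29: (idle)
t=30: (idle)
t=31: (idle)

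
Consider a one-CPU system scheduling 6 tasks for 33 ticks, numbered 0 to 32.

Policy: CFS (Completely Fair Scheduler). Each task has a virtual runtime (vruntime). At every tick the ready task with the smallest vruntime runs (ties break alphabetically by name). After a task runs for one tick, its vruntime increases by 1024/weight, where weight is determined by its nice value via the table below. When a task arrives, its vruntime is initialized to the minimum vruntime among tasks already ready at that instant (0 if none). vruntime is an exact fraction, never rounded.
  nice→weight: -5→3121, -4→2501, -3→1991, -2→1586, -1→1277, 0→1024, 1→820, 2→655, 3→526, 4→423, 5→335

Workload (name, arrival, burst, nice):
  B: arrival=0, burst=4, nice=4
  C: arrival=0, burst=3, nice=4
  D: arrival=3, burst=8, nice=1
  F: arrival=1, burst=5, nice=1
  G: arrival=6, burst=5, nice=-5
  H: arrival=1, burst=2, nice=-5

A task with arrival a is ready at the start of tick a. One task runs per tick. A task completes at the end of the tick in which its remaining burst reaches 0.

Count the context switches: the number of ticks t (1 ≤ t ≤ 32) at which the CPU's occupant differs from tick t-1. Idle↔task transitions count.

t=0: vr[B=0 C=0] → run B
t=1: vr[B=1024/423 C=0 F=0 H=0] → run C
t=2: vr[B=1024/423 C=1024/423 F=0 H=0] → run F
t=3: vr[B=1024/423 C=1024/423 D=0 F=256/205 H=0] → run D
t=4: vr[B=1024/423 C=1024/423 D=256/205 F=256/205 H=0] → run H
t=5: vr[B=1024/423 C=1024/423 D=256/205 F=256/205 H=1024/3121] → run H
t=6: vr[B=1024/423 C=1024/423 D=256/205 F=256/205 G=256/205] → run D
t=7: vr[B=1024/423 C=1024/423 D=512/205 F=256/205 G=256/205] → run F
t=8: vr[B=1024/423 C=1024/423 D=512/205 F=512/205 G=256/205] → run G
t=9: vr[B=1024/423 C=1024/423 D=512/205 F=512/205 G=1008896/639805] → run G
t=10: vr[B=1024/423 C=1024/423 D=512/205 F=512/205 G=1218816/639805] → run G
t=11: vr[B=1024/423 C=1024/423 D=512/205 F=512/205 G=1428736/639805] → run G
t=12: vr[B=1024/423 C=1024/423 D=512/205 F=512/205 G=1638656/639805] → run B
t=13: vr[B=2048/423 C=1024/423 D=512/205 F=512/205 G=1638656/639805] → run C
t=14: vr[B=2048/423 C=2048/423 D=512/205 F=512/205 G=1638656/639805] → run D
t=15: vr[B=2048/423 C=2048/423 D=768/205 F=512/205 G=1638656/639805] → run F
t=16: vr[B=2048/423 C=2048/423 D=768/205 F=768/205 G=1638656/639805] → run G
t=17: vr[B=2048/423 C=2048/423 D=768/205 F=768/205] → run D
t=18: vr[B=2048/423 C=2048/423 D=1024/205 F=768/205] → run F
t=19: vr[B=2048/423 C=2048/423 D=1024/205 F=1024/205] → run B
t=20: vr[B=1024/141 C=2048/423 D=1024/205 F=1024/205] → run C
t=21: vr[B=1024/141 D=1024/205 F=1024/205] → run D
t=22: vr[B=1024/141 D=256/41 F=1024/205] → run F
t=23: vr[B=1024/141 D=256/41] → run D
t=24: vr[B=1024/141 D=1536/205] → run B
t=25: vr[D=1536/205] → run D
t=26: vr[D=1792/205] → run D
t=27: (idle)
t=28: (idle)
t=29: (idle)
t=30: (idle)
t=31: (idle)
t=32: (idle)

context switches = 22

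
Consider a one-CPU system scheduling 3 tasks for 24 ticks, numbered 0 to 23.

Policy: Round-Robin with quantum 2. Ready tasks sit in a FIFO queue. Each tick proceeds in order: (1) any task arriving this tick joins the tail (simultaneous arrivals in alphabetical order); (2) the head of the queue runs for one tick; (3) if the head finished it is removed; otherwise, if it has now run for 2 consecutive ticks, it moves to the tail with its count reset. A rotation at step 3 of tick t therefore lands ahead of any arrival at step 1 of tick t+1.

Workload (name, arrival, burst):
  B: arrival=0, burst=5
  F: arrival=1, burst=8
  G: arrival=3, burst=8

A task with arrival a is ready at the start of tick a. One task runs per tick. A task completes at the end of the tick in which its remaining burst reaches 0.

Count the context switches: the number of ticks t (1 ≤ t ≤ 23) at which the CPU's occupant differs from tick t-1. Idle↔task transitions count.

t=0: queue=[B] q_used=0 → run B
t=1: queue=[B,F] q_used=1 → run B
t=2: queue=[F,B] q_used=0 → run F
t=3: queue=[F,B,G] q_used=1 → run F
t=4: queue=[B,G,F] q_used=0 → run B
t=5: queue=[B,G,F] q_used=1 → run B
t=6: queue=[G,F,B] q_used=0 → run G
t=7: queue=[G,F,B] q_used=1 → run G
t=8: queue=[F,B,G] q_used=0 → run F
t=9: queue=[F,B,G] q_used=1 → run F
t=10: queue=[B,G,F] q_used=0 → run B
t=11: queue=[G,F] q_used=0 → run G
t=12: queue=[G,F] q_used=1 → run G
t=13: queue=[F,G] q_used=0 → run F
t=14: queue=[F,G] q_used=1 → run F
t=15: queue=[G,F] q_used=0 → run G
t=16: queue=[G,F] q_used=1 → run G
t=17: queue=[F,G] q_used=0 → run F
t=18: queue=[F,G] q_used=1 → run F
t=19: queue=[G] q_used=0 → run G
t=20: queue=[G] q_used=1 → run G
t=21: (idle)
t=22: (idle)
t=23: (idle)

context switches = 11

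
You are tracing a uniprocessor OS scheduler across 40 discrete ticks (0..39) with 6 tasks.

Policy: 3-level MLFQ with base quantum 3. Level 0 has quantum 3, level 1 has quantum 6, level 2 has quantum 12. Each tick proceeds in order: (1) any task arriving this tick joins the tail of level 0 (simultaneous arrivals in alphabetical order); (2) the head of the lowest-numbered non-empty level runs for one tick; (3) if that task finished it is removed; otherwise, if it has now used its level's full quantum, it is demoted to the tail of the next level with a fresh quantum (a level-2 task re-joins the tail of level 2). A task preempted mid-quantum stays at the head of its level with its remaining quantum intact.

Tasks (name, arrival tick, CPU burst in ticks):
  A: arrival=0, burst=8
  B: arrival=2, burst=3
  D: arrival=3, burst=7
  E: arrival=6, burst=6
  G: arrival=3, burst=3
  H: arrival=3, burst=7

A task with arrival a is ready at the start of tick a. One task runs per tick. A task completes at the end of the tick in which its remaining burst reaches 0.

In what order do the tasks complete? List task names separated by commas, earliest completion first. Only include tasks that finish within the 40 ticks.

t=0: L0/L1/L2 = A/-/- → run A
t=1: L0/L1/L2 = A/-/- → run A
t=2: L0/L1/L2 = AB/-/- → run A
t=3: L0/L1/L2 = BDGH/A/- → run B
t=4: L0/L1/L2 = BDGH/A/- → run B
t=5: L0/L1/L2 = BDGH/A/- → run B
t=6: L0/L1/L2 = DGHE/A/- → run D
t=7: L0/L1/L2 = DGHE/A/- → run D
t=8: L0/L1/L2 = DGHE/A/- → run D
t=9: L0/L1/L2 = GHE/AD/- → run G
t=10: L0/L1/L2 = GHE/AD/- → run G
t=11: L0/L1/L2 = GHE/AD/- → run G
t=12: L0/L1/L2 = HE/AD/- → run H
t=13: L0/L1/L2 = HE/AD/- → run H
t=14: L0/L1/L2 = HE/AD/- → run H
t=15: L0/L1/L2 = E/ADH/- → run E
t=16: L0/L1/L2 = E/ADH/- → run E
t=17: L0/L1/L2 = E/ADH/- → run E
t=18: L0/L1/L2 = -/ADHE/- → run A
t=19: L0/L1/L2 = -/ADHE/- → run A
t=20: L0/L1/L2 = -/ADHE/- → run A
t=21: L0/L1/L2 = -/ADHE/- → run A
t=22: L0/L1/L2 = -/ADHE/- → run A
t=23: L0/L1/L2 = -/DHE/- → run D
t=24: L0/L1/L2 = -/DHE/- → run D
t=25: L0/L1/L2 = -/DHE/- → run D
t=26: L0/L1/L2 = -/DHE/- → run D
t=27: L0/L1/L2 = -/HE/- → run H
t=28: L0/L1/L2 = -/HE/- → run H
t=29: L0/L1/L2 = -/HE/- → run H
t=30: L0/L1/L2 = -/HE/- → run H
t=31: L0/L1/L2 = -/E/- → run E
t=32: L0/L1/L2 = -/E/- → run E
t=33: L0/L1/L2 = -/E/- → run E
t=34: (idle)
t=35: (idle)
t=36: (idle)
t=37: (idle)
t=38: (idle)
t=39: (idle)

completion order = B, G, A, D, H, E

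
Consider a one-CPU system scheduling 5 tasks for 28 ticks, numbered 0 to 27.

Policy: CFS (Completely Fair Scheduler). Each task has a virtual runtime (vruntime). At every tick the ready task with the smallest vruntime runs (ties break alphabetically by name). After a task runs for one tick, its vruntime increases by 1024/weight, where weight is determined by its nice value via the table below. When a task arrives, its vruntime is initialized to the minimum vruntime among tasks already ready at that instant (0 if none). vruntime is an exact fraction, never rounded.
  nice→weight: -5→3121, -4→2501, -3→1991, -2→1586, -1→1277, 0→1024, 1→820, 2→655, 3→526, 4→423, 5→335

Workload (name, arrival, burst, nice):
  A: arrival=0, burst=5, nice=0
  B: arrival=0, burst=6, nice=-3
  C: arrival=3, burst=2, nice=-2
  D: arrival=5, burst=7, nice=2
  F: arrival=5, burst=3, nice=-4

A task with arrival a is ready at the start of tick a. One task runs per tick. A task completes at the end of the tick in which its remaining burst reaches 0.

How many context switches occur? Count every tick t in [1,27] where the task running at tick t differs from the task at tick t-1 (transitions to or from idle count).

context switches = 15

t=0: vr[A=0 B=0] → run A
t=1: vr[A=1 B=0] → run B
t=2: vr[A=1 B=1024/1991] → run B
t=3: vr[A=1 B=2048/1991 C=1] → run A
t=4: vr[A=2 B=2048/1991 C=1] → run C
t=5: vr[A=2 B=2048/1991 C=1305/793 D=2048/1991 F=2048/1991] → run B
t=6: vr[A=2 B=3072/1991 C=1305/793 D=2048/1991 F=2048/1991] → run D
t=7: vr[A=2 B=3072/1991 C=1305/793 D=3380224/1304105 F=2048/1991] → run F
t=8: vr[A=2 B=3072/1991 C=1305/793 D=3380224/1304105 F=7160832/4979491] → run F
t=9: vr[A=2 B=3072/1991 C=1305/793 D=3380224/1304105 F=9199616/4979491] → run B
t=10: vr[A=2 B=4096/1991 C=1305/793 D=3380224/1304105 F=9199616/4979491] → run C
t=11: vr[A=2 B=4096/1991 D=3380224/1304105 F=9199616/4979491] → run F
t=12: vr[A=2 B=4096/1991 D=3380224/1304105] → run A
t=13: vr[A=3 B=4096/1991 D=3380224/1304105] → run B
t=14: vr[A=3 B=5120/1991 D=3380224/1304105] → run B
t=15: vr[A=3 D=3380224/1304105] → run D
t=16: vr[A=3 D=5419008/1304105] → run A
t=17: vr[A=4 D=5419008/1304105] → run A
t=18: vr[D=5419008/1304105] → run D
t=19: vr[D=7457792/1304105] → run D
t=20: vr[D=9496576/1304105] → run D
t=21: vr[D=2307072/260821] → run D
t=22: vr[D=13574144/1304105] → run D
t=23: (idle)
t=24: (idle)
t=25: (idle)
t=26: (idle)
t=27: (idle)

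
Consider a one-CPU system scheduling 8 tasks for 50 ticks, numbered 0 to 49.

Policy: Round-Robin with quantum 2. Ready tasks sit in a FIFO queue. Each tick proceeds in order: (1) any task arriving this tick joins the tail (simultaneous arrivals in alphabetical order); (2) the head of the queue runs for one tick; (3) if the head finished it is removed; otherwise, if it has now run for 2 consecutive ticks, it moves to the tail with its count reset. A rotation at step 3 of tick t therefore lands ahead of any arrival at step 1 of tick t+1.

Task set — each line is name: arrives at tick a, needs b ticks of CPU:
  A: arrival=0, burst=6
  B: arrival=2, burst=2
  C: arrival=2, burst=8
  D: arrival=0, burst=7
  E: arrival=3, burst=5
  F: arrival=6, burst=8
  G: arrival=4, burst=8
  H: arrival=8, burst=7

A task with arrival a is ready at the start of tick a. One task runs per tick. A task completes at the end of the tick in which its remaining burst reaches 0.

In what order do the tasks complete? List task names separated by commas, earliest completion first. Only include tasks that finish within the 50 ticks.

t=0: queue=[A,D] q_used=0 → run A
t=1: queue=[A,D] q_used=1 → run A
t=2: queue=[D,A,B,C] q_used=0 → run D
t=3: queue=[D,A,B,C,E] q_used=1 → run D
t=4: queue=[A,B,C,E,D,G] q_used=0 → run A
t=5: queue=[A,B,C,E,D,G] q_used=1 → run A
t=6: queue=[B,C,E,D,G,A,F] q_used=0 → run B
t=7: queue=[B,C,E,D,G,A,F] q_used=1 → run B
t=8: queue=[C,E,D,G,A,F,H] q_used=0 → run C
t=9: queue=[C,E,D,G,A,F,H] q_used=1 → run C
t=10: queue=[E,D,G,A,F,H,C] q_used=0 → run E
t=11: queue=[E,D,G,A,F,H,C] q_used=1 → run E
t=12: queue=[D,G,A,F,H,C,E] q_used=0 → run D
t=13: queue=[D,G,A,F,H,C,E] q_used=1 → run D
t=14: queue=[G,A,F,H,C,E,D] q_used=0 → run G
t=15: queue=[G,A,F,H,C,E,D] q_used=1 → run G
t=16: queue=[A,F,H,C,E,D,G] q_used=0 → run A
t=17: queue=[A,F,H,C,E,D,G] q_used=1 → run A
t=18: queue=[F,H,C,E,D,G] q_used=0 → run F
t=19: queue=[F,H,C,E,D,G] q_used=1 → run F
t=20: queue=[H,C,E,D,G,F] q_used=0 → run H
t=21: queue=[H,C,E,D,G,F] q_used=1 → run H
t=22: queue=[C,E,D,G,F,H] q_used=0 → run C
t=23: queue=[C,E,D,G,F,H] q_used=1 → run C
t=24: queue=[E,D,G,F,H,C] q_used=0 → run E
t=25: queue=[E,D,G,F,H,C] q_used=1 → run E
t=26: queue=[D,G,F,H,C,E] q_used=0 → run D
t=27: queue=[D,G,F,H,C,E] q_used=1 → run D
t=28: queue=[G,F,H,C,E,D] q_used=0 → run G
t=29: queue=[G,F,H,C,E,D] q_used=1 → run G
t=30: queue=[F,H,C,E,D,G] q_used=0 → run F
t=31: queue=[F,H,C,E,D,G] q_used=1 → run F
t=32: queue=[H,C,E,D,G,F] q_used=0 → run H
t=33: queue=[H,C,E,D,G,F] q_used=1 → run H
t=34: queue=[C,E,D,G,F,H] q_used=0 → run C
t=35: queue=[C,E,D,G,F,H] q_used=1 → run C
t=36: queue=[E,D,G,F,H,C] q_used=0 → run E
t=37: queue=[D,G,F,H,C] q_used=0 → run D
t=38: queue=[G,F,H,C] q_used=0 → run G
t=39: queue=[G,F,H,C] q_used=1 → run G
t=40: queue=[F,H,C,G] q_used=0 → run F
t=41: queue=[F,H,C,G] q_used=1 → run F
t=42: queue=[H,C,G,F] q_used=0 → run H
t=43: queue=[H,C,G,F] q_used=1 → run H
t=44: queue=[C,G,F,H] q_used=0 → run C
t=45: queue=[C,G,F,H] q_used=1 → run C
t=46: queue=[G,F,H] q_used=0 → run G
t=47: queue=[G,F,H] q_used=1 → run G
t=48: queue=[F,H] q_used=0 → run F
t=49: queue=[F,H] q_used=1 → run F

completion order = B, A, E, D, C, G, F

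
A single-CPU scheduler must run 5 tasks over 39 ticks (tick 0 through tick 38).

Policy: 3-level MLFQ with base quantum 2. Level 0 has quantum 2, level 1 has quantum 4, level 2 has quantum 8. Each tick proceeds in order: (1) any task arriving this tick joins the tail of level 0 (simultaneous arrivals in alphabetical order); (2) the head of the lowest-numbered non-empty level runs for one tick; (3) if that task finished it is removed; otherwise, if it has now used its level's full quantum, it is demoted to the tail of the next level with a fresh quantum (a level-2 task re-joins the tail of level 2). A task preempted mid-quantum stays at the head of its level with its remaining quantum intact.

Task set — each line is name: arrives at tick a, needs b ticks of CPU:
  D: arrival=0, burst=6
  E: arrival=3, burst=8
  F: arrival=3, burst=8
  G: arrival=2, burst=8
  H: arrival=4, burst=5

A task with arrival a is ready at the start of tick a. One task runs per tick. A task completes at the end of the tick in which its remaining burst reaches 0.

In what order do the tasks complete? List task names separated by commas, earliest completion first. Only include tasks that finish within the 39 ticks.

completion order = D, H, G, E, F

t=0: L0/L1/L2 = D/-/- → run D
t=1: L0/L1/L2 = D/-/- → run D
t=2: L0/L1/L2 = G/D/- → run G
t=3: L0/L1/L2 = GEF/D/- → run G
t=4: L0/L1/L2 = EFH/DG/- → run E
t=5: L0/L1/L2 = EFH/DG/- → run E
t=6: L0/L1/L2 = FH/DGE/- → run F
t=7: L0/L1/L2 = FH/DGE/- → run F
t=8: L0/L1/L2 = H/DGEF/- → run H
t=9: L0/L1/L2 = H/DGEF/- → run H
t=10: L0/L1/L2 = -/DGEFH/- → run D
t=11: L0/L1/L2 = -/DGEFH/- → run D
t=12: L0/L1/L2 = -/DGEFH/- → run D
t=13: L0/L1/L2 = -/DGEFH/- → run D
t=14: L0/L1/L2 = -/GEFH/- → run G
t=15: L0/L1/L2 = -/GEFH/- → run G
t=16: L0/L1/L2 = -/GEFH/- → run G
t=17: L0/L1/L2 = -/GEFH/- → run G
t=18: L0/L1/L2 = -/EFH/G → run E
t=19: L0/L1/L2 = -/EFH/G → run E
t=20: L0/L1/L2 = -/EFH/G → run E
t=21: L0/L1/L2 = -/EFH/G → run E
t=22: L0/L1/L2 = -/FH/GE → run F
t=23: L0/L1/L2 = -/FH/GE → run F
t=24: L0/L1/L2 = -/FH/GE → run F
t=25: L0/L1/L2 = -/FH/GE → run F
t=26: L0/L1/L2 = -/H/GEF → run H
t=27: L0/L1/L2 = -/H/GEF → run H
t=28: L0/L1/L2 = -/H/GEF → run H
t=29: L0/L1/L2 = -/-/GEF → run G
t=30: L0/L1/L2 = -/-/GEF → run G
t=31: L0/L1/L2 = -/-/EF → run E
t=32: L0/L1/L2 = -/-/EF → run E
t=33: L0/L1/L2 = -/-/F → run F
t=34: L0/L1/L2 = -/-/F → run F
t=35: (idle)
t=36: (idle)
t=37: (idle)
t=38: (idle)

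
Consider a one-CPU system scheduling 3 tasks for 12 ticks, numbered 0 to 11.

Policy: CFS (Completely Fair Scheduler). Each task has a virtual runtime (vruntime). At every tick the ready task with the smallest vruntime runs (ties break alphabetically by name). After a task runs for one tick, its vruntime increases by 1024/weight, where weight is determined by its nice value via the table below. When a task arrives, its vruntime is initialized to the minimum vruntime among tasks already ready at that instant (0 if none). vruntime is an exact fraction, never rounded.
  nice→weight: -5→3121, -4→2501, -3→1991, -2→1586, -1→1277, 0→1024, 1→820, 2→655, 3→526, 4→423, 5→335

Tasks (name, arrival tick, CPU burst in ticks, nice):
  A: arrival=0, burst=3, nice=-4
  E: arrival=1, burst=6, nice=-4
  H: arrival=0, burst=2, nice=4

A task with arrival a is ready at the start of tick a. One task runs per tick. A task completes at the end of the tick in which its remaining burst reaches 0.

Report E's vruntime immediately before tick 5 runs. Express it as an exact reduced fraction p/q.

t=0: vr[A=0 H=0] → run A
t=1: vr[A=1024/2501 E=0 H=0] → run E
t=2: vr[A=1024/2501 E=1024/2501 H=0] → run H
t=3: vr[A=1024/2501 E=1024/2501 H=1024/423] → run A
t=4: vr[A=2048/2501 E=1024/2501 H=1024/423] → run E
t=5: vr[A=2048/2501 E=2048/2501 H=1024/423] → run A
t=6: vr[E=2048/2501 H=1024/423] → run E
t=7: vr[E=3072/2501 H=1024/423] → run E
t=8: vr[E=4096/2501 H=1024/423] → run E
t=9: vr[E=5120/2501 H=1024/423] → run E
t=10: vr[H=1024/423] → run H
t=11: (idle)

vruntime(E, start of tick 5) = 2048/2501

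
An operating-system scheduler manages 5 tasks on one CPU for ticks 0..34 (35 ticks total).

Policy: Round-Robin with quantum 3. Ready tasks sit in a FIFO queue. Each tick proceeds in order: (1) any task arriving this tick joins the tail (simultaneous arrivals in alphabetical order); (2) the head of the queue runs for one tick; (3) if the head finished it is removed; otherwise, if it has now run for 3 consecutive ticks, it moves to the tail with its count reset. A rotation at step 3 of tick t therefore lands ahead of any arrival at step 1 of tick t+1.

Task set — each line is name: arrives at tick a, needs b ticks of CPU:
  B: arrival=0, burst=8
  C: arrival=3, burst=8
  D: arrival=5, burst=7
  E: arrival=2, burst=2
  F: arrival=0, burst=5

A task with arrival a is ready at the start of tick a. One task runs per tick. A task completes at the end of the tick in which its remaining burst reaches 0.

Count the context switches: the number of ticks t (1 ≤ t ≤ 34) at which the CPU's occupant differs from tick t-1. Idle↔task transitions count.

context switches = 12

t=0: queue=[B,F] q_used=0 → run B
t=1: queue=[B,F] q_used=1 → run B
t=2: queue=[B,F,E] q_used=2 → run B
t=3: queue=[F,E,B,C] q_used=0 → run F
t=4: queue=[F,E,B,C] q_used=1 → run F
t=5: queue=[F,E,B,C,D] q_used=2 → run F
t=6: queue=[E,B,C,D,F] q_used=0 → run E
t=7: queue=[E,B,C,D,F] q_used=1 → run E
t=8: queue=[B,C,D,F] q_used=0 → run B
t=9: queue=[B,C,D,F] q_used=1 → run B
t=10: queue=[B,C,D,F] q_used=2 → run B
t=11: queue=[C,D,F,B] q_used=0 → run C
t=12: queue=[C,D,F,B] q_used=1 → run C
t=13: queue=[C,D,F,B] q_used=2 → run C
t=14: queue=[D,F,B,C] q_used=0 → run D
t=15: queue=[D,F,B,C] q_used=1 → run D
t=16: queue=[D,F,B,C] q_used=2 → run D
t=17: queue=[F,B,C,D] q_used=0 → run F
t=18: queue=[F,B,C,D] q_used=1 → run F
t=19: queue=[B,C,D] q_used=0 → run B
t=20: queue=[B,C,D] q_used=1 → run B
t=21: queue=[C,D] q_used=0 → run C
t=22: queue=[C,D] q_used=1 → run C
t=23: queue=[C,D] q_used=2 → run C
t=24: queue=[D,C] q_used=0 → run D
t=25: queue=[D,C] q_used=1 → run D
t=26: queue=[D,C] q_used=2 → run D
t=27: queue=[C,D] q_used=0 → run C
t=28: queue=[C,D] q_used=1 → run C
t=29: queue=[D] q_used=0 → run D
t=30: (idle)
t=31: (idle)
t=32: (idle)
t=33: (idle)
t=34: (idle)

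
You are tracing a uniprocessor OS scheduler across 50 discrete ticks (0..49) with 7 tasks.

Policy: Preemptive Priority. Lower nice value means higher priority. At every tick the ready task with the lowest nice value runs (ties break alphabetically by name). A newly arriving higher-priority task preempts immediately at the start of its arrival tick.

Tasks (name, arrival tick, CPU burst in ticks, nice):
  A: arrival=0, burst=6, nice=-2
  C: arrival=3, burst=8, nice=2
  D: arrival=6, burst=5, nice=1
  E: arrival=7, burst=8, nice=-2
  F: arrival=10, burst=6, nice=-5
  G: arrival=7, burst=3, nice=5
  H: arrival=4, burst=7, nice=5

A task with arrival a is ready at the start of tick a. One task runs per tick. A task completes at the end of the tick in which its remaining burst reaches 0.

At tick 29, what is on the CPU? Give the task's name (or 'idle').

t=0: ready={A} → run A
t=1: ready={A} → run A
t=2: ready={A} → run A
t=3: ready={A,C} → run A
t=4: ready={A,C,H} → run A
t=5: ready={A,C,H} → run A
t=6: ready={C,D,H} → run D
t=7: ready={C,D,E,G,H} → run E
t=8: ready={C,D,E,G,H} → run E
t=9: ready={C,D,E,G,H} → run E
t=10: ready={C,D,E,F,G,H} → run F
t=11: ready={C,D,E,F,G,H} → run F
t=12: ready={C,D,E,F,G,H} → run F
t=13: ready={C,D,E,F,G,H} → run F
t=14: ready={C,D,E,F,G,H} → run F
t=15: ready={C,D,E,F,G,H} → run F
t=16: ready={C,D,E,G,H} → run E
t=17: ready={C,D,E,G,H} → run E
t=18: ready={C,D,E,G,H} → run E
t=19: ready={C,D,E,G,H} → run E
t=20: ready={C,D,E,G,H} → run E
t=21: ready={C,D,G,H} → run D
t=22: ready={C,D,G,H} → run D
t=23: ready={C,D,G,H} → run D
t=24: ready={C,D,G,H} → run D
t=25: ready={C,G,H} → run C
t=26: ready={C,G,H} → run C
t=27: ready={C,G,H} → run C
t=28: ready={C,G,H} → run C
t=29: ready={C,G,H} → run C
t=30: ready={C,G,H} → run C
t=31: ready={C,G,H} → run C
t=32: ready={C,G,H} → run C
t=33: ready={G,H} → run G
t=34: ready={G,H} → run G
t=35: ready={G,H} → run G
t=36: ready={H} → run H
t=37: ready={H} → run H
t=38: ready={H} → run H
t=39: ready={H} → run H
t=40: ready={H} → run H
t=41: ready={H} → run H
t=42: ready={H} → run H
t=43: (idle)
t=44: (idle)
t=45: (idle)
t=46: (idle)
t=47: (idle)
t=48: (idle)
t=49: (idle)

running at tick 29 = C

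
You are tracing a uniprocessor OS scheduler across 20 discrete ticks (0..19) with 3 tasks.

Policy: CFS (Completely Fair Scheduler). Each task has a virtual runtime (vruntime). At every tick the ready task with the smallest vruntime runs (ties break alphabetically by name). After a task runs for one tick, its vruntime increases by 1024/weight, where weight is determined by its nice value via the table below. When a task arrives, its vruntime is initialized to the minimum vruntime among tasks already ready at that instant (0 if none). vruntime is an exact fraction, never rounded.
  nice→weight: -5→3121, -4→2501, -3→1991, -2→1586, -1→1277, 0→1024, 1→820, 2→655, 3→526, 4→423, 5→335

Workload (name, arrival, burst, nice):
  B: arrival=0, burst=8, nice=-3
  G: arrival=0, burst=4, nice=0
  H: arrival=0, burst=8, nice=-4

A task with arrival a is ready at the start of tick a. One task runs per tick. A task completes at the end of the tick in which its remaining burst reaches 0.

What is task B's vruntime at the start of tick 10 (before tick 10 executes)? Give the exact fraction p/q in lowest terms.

vruntime(B, start of tick 10) = 4096/1991

t=0: vr[B=0 G=0 H=0] → run B
t=1: vr[B=1024/1991 G=0 H=0] → run G
t=2: vr[B=1024/1991 G=1 H=0] → run H
t=3: vr[B=1024/1991 G=1 H=1024/2501] → run H
t=4: vr[B=1024/1991 G=1 H=2048/2501] → run B
t=5: vr[B=2048/1991 G=1 H=2048/2501] → run H
t=6: vr[B=2048/1991 G=1 H=3072/2501] → run G
t=7: vr[B=2048/1991 G=2 H=3072/2501] → run B
t=8: vr[B=3072/1991 G=2 H=3072/2501] → run H
t=9: vr[B=3072/1991 G=2 H=4096/2501] → run B
t=10: vr[B=4096/1991 G=2 H=4096/2501] → run H
t=11: vr[B=4096/1991 G=2 H=5120/2501] → run G
t=12: vr[B=4096/1991 G=3 H=5120/2501] → run H
t=13: vr[B=4096/1991 G=3 H=6144/2501] → run B
t=14: vr[B=5120/1991 G=3 H=6144/2501] → run H
t=15: vr[B=5120/1991 G=3 H=7168/2501] → run B
t=16: vr[B=6144/1991 G=3 H=7168/2501] → run H
t=17: vr[B=6144/1991 G=3] → run G
t=18: vr[B=6144/1991] → run B
t=19: vr[B=7168/1991] → run B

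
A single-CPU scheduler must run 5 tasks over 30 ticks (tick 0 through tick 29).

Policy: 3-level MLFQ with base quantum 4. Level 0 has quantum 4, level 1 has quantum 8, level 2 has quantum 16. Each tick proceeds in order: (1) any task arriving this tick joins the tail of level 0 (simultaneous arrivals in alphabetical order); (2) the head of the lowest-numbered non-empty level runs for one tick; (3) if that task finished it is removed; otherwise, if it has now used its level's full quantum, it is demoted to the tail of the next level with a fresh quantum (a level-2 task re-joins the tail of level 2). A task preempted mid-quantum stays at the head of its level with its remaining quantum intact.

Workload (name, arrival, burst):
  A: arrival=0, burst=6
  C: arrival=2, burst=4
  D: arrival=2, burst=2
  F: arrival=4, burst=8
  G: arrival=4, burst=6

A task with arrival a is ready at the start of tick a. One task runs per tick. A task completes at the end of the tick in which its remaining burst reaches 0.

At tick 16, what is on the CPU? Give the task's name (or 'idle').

running at tick 16 = G

t=0: L0/L1/L2 = A/-/- → run A
t=1: L0/L1/L2 = A/-/- → run A
t=2: L0/L1/L2 = ACD/-/- → run A
t=3: L0/L1/L2 = ACD/-/- → run A
t=4: L0/L1/L2 = CDFG/A/- → run C
t=5: L0/L1/L2 = CDFG/A/- → run C
t=6: L0/L1/L2 = CDFG/A/- → run C
t=7: L0/L1/L2 = CDFG/A/- → run C
t=8: L0/L1/L2 = DFG/A/- → run D
t=9: L0/L1/L2 = DFG/A/- → run D
t=10: L0/L1/L2 = FG/A/- → run F
t=11: L0/L1/L2 = FG/A/- → run F
t=12: L0/L1/L2 = FG/A/- → run F
t=13: L0/L1/L2 = FG/A/- → run F
t=14: L0/L1/L2 = G/AF/- → run G
t=15: L0/L1/L2 = G/AF/- → run G
t=16: L0/L1/L2 = G/AF/- → run G
t=17: L0/L1/L2 = G/AF/- → run G
t=18: L0/L1/L2 = -/AFG/- → run A
t=19: L0/L1/L2 = -/AFG/- → run A
t=20: L0/L1/L2 = -/FG/- → run F
t=21: L0/L1/L2 = -/FG/- → run F
t=22: L0/L1/L2 = -/FG/- → run F
t=23: L0/L1/L2 = -/FG/- → run F
t=24: L0/L1/L2 = -/G/- → run G
t=25: L0/L1/L2 = -/G/- → run G
t=26: (idle)
t=27: (idle)
t=28: (idle)
t=29: (idle)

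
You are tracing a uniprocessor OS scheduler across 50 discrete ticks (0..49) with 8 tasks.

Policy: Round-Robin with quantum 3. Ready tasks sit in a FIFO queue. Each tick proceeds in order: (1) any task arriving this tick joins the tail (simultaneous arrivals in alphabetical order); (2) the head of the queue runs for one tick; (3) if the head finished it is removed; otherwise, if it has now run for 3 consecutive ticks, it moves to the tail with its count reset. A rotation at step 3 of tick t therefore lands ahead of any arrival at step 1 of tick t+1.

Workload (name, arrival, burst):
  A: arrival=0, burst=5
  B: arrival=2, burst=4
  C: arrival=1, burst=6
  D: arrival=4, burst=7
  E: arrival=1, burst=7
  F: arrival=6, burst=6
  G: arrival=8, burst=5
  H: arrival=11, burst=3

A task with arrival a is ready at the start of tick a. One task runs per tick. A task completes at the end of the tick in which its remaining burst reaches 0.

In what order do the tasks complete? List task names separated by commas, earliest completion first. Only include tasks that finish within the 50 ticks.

t=0: queue=[A] q_used=0 → run A
t=1: queue=[A,C,E] q_used=1 → run A
t=2: queue=[A,C,E,B] q_used=2 → run A
t=3: queue=[C,E,B,A] q_used=0 → run C
t=4: queue=[C,E,B,A,D] q_used=1 → run C
t=5: queue=[C,E,B,A,D] q_used=2 → run C
t=6: queue=[E,B,A,D,C,F] q_used=0 → run E
t=7: queue=[E,B,A,D,C,F] q_used=1 → run E
t=8: queue=[E,B,A,D,C,F,G] q_used=2 → run E
t=9: queue=[B,A,D,C,F,G,E] q_used=0 → run B
t=10: queue=[B,A,D,C,F,G,E] q_used=1 → run B
t=11: queue=[B,A,D,C,F,G,E,H] q_used=2 → run B
t=12: queue=[A,D,C,F,G,E,H,B] q_used=0 → run A
t=13: queue=[A,D,C,F,G,E,H,B] q_used=1 → run A
t=14: queue=[D,C,F,G,E,H,B] q_used=0 → run D
t=15: queue=[D,C,F,G,E,H,B] q_used=1 → run D
t=16: queue=[D,C,F,G,E,H,B] q_used=2 → run D
t=17: queue=[C,F,G,E,H,B,D] q_used=0 → run C
t=18: queue=[C,F,G,E,H,B,D] q_used=1 → run C
t=19: queue=[C,F,G,E,H,B,D] q_used=2 → run C
t=20: queue=[F,G,E,H,B,D] q_used=0 → run F
t=21: queue=[F,G,E,H,B,D] q_used=1 → run F
t=22: queue=[F,G,E,H,B,D] q_used=2 → run F
t=23: queue=[G,E,H,B,D,F] q_used=0 → run G
t=24: queue=[G,E,H,B,D,F] q_used=1 → run G
t=25: queue=[G,E,H,B,D,F] q_used=2 → run G
t=26: queue=[E,H,B,D,F,G] q_used=0 → run E
t=27: queue=[E,H,B,D,F,G] q_used=1 → run E
t=28: queue=[E,H,B,D,F,G] q_used=2 → run E
t=29: queue=[H,B,D,F,G,E] q_used=0 → run H
t=30: queue=[H,B,D,F,G,E] q_used=1 → run H
t=31: queue=[H,B,D,F,G,E] q_used=2 → run H
t=32: queue=[B,D,F,G,E] q_used=0 → run B
t=33: queue=[D,F,G,E] q_used=0 → run D
t=34: queue=[D,F,G,E] q_used=1 → run D
t=35: queue=[D,F,G,E] q_used=2 → run D
t=36: queue=[F,G,E,D] q_used=0 → run F
t=37: queue=[F,G,E,D] q_used=1 → run F
t=38: queue=[F,G,E,D] q_used=2 → run F
t=39: queue=[G,E,D] q_used=0 → run G
t=40: queue=[G,E,D] q_used=1 → run G
t=41: queue=[E,D] q_used=0 → run E
t=42: queue=[D] q_used=0 → run D
t=43: (idle)
t=44: (idle)
t=45: (idle)
t=46: (idle)
t=47: (idle)
t=48: (idle)
t=49: (idle)

completion order = A, C, H, B, F, G, E, D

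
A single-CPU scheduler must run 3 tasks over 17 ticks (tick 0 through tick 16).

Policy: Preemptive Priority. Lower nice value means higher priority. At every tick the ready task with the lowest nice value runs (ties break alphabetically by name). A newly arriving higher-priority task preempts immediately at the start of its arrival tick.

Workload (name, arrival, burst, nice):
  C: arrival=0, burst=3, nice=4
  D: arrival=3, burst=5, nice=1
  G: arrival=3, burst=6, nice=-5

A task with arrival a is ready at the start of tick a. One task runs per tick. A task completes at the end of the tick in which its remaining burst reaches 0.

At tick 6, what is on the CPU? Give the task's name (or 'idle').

running at tick 6 = G

t=0: ready={C} → run C
t=1: ready={C} → run C
t=2: ready={C} → run C
t=3: ready={D,G} → run G
t=4: ready={D,G} → run G
t=5: ready={D,G} → run G
t=6: ready={D,G} → run G
t=7: ready={D,G} → run G
t=8: ready={D,G} → run G
t=9: ready={D} → run D
t=10: ready={D} → run D
t=11: ready={D} → run D
t=12: ready={D} → run D
t=13: ready={D} → run D
t=14: (idle)
t=15: (idle)
t=16: (idle)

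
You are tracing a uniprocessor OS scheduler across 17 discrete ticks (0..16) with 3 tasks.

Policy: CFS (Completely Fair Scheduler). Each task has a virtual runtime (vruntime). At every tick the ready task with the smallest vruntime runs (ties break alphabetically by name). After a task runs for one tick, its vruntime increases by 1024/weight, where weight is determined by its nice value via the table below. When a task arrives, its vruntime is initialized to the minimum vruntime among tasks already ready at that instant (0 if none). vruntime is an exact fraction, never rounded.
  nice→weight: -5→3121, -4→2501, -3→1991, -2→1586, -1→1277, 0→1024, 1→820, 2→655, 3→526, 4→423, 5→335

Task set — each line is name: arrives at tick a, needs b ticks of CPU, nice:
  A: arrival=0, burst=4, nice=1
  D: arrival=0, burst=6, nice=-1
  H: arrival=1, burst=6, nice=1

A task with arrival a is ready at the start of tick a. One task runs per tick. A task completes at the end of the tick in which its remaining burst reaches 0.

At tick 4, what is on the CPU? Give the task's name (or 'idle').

t=0: vr[A=0 D=0] → run A
t=1: vr[A=256/205 D=0 H=0] → run D
t=2: vr[A=256/205 D=1024/1277 H=0] → run H
t=3: vr[A=256/205 D=1024/1277 H=256/205] → run D
t=4: vr[A=256/205 D=2048/1277 H=256/205] → run A
t=5: vr[A=512/205 D=2048/1277 H=256/205] → run H
t=6: vr[A=512/205 D=2048/1277 H=512/205] → run D
t=7: vr[A=512/205 D=3072/1277 H=512/205] → run D
t=8: vr[A=512/205 D=4096/1277 H=512/205] → run A
t=9: vr[A=768/205 D=4096/1277 H=512/205] → run H
t=10: vr[A=768/205 D=4096/1277 H=768/205] → run D
t=11: vr[A=768/205 D=5120/1277 H=768/205] → run A
t=12: vr[D=5120/1277 H=768/205] → run H
t=13: vr[D=5120/1277 H=1024/205] → run D
t=14: vr[H=1024/205] → run H
t=15: vr[H=256/41] → run H
t=16: (idle)

running at tick 4 = A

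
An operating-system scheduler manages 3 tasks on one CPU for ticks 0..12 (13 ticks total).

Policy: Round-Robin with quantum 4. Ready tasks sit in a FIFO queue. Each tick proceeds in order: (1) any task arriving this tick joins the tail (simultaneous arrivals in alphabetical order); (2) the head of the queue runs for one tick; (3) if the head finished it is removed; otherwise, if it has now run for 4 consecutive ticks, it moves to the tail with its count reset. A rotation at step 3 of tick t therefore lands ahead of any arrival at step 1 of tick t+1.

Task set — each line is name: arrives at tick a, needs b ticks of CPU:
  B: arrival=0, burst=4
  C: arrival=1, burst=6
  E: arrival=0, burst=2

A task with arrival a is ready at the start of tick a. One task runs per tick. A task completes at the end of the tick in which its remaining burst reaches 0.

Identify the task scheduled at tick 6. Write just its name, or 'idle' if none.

t=0: queue=[B,E] q_used=0 → run B
t=1: queue=[B,E,C] q_used=1 → run B
t=2: queue=[B,E,C] q_used=2 → run B
t=3: queue=[B,E,C] q_used=3 → run B
t=4: queue=[E,C] q_used=0 → run E
t=5: queue=[E,C] q_used=1 → run E
t=6: queue=[C] q_used=0 → run C
t=7: queue=[C] q_used=1 → run C
t=8: queue=[C] q_used=2 → run C
t=9: queue=[C] q_used=3 → run C
t=10: queue=[C] q_used=0 → run C
t=11: queue=[C] q_used=1 → run C
t=12: (idle)

running at tick 6 = C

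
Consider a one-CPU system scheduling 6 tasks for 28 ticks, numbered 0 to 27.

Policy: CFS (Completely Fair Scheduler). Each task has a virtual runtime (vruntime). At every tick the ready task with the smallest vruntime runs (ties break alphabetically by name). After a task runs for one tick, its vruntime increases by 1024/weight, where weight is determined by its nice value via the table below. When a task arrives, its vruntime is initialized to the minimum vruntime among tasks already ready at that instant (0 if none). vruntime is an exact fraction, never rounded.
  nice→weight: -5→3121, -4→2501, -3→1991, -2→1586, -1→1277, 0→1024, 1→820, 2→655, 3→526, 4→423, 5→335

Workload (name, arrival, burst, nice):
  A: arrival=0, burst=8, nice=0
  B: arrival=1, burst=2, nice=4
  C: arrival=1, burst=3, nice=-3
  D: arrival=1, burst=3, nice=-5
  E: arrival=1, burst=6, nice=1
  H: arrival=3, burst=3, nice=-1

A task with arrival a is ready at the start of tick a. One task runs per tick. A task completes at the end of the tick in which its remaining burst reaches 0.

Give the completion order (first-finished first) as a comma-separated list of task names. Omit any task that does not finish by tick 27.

completion order = D, C, H, B, A, E

t=0: vr[A=0] → run A
t=1: vr[A=1 B=1 C=1 D=1 E=1] → run A
t=2: vr[A=2 B=1 C=1 D=1 E=1] → run B
t=3: vr[A=2 B=1447/423 C=1 D=1 E=1 H=1] → run C
t=4: vr[A=2 B=1447/423 C=3015/1991 D=1 E=1 H=1] → run D
t=5: vr[A=2 B=1447/423 C=3015/1991 D=4145/3121 E=1 H=1] → run E
t=6: vr[A=2 B=1447/423 C=3015/1991 D=4145/3121 E=461/205 H=1] → run H
t=7: vr[A=2 B=1447/423 C=3015/1991 D=4145/3121 E=461/205 H=2301/1277] → run D
t=8: vr[A=2 B=1447/423 C=3015/1991 D=5169/3121 E=461/205 H=2301/1277] → run C
t=9: vr[A=2 B=1447/423 C=4039/1991 D=5169/3121 E=461/205 H=2301/1277] → run D
t=10: vr[A=2 B=1447/423 C=4039/1991 E=461/205 H=2301/1277] → run H
t=11: vr[A=2 B=1447/423 C=4039/1991 E=461/205 H=3325/1277] → run A
t=12: vr[A=3 B=1447/423 C=4039/1991 E=461/205 H=3325/1277] → run C
t=13: vr[A=3 B=1447/423 E=461/205 H=3325/1277] → run E
t=14: vr[A=3 B=1447/423 E=717/205 H=3325/1277] → run H
t=15: vr[A=3 B=1447/423 E=717/205] → run A
t=16: vr[A=4 B=1447/423 E=717/205] → run B
t=17: vr[A=4 E=717/205] → run E
t=18: vr[A=4 E=973/205] → run A
t=19: vr[A=5 E=973/205] → run E
t=20: vr[A=5 E=1229/205] → run A
t=21: vr[A=6 E=1229/205] → run E
t=22: vr[A=6 E=297/41] → run A
t=23: vr[A=7 E=297/41] → run A
t=24: vr[E=297/41] → run E
t=25: (idle)
t=26: (idle)
t=27: (idle)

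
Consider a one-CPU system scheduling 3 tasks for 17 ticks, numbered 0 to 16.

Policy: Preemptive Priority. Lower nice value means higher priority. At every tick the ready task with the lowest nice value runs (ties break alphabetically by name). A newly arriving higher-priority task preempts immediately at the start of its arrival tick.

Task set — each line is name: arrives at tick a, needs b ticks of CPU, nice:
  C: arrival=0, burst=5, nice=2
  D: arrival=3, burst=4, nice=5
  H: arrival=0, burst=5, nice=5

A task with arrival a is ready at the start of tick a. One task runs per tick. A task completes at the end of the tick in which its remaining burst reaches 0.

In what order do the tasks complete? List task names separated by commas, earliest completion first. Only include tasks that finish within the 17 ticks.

t=0: ready={C,H} → run C
t=1: ready={C,H} → run C
t=2: ready={C,H} → run C
t=3: ready={C,D,H} → run C
t=4: ready={C,D,H} → run C
t=5: ready={D,H} → run D
t=6: ready={D,H} → run D
t=7: ready={D,H} → run D
t=8: ready={D,H} → run D
t=9: ready={H} → run H
t=10: ready={H} → run H
t=11: ready={H} → run H
t=12: ready={H} → run H
t=13: ready={H} → run H
t=14: (idle)
t=15: (idle)
t=16: (idle)

completion order = C, D, H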